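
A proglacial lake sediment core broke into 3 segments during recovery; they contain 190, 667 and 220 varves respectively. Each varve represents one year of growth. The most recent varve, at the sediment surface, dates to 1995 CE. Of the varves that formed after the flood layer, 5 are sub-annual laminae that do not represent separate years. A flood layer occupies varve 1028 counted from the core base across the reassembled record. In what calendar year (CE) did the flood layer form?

Total varves = 190 + 667 + 220 = 1077.
The flood layer sits at varve 1028 from the core base, so 1077 − 1028 = 49 varves formed after it.
Excluding 5 false varves: 49 − 5 = 44.
The varve at the sediment surface is 1995 CE, so the flood layer dates to 1995 − 44 = 1951 CE.

1951 CE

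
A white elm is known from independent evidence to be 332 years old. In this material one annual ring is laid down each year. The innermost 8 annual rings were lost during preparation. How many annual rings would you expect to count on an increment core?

Expected annual rings over 332 years: 332.
Less the 8 uncaptured annual rings: 332 − 8 = 324.

324 annual rings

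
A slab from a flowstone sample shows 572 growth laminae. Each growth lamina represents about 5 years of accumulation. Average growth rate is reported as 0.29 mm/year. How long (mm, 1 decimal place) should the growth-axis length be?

Multiplying by 5 years per growth lamina: 572 × 5 = 2860 years.
2860 years at 0.29 mm/year gives 0.29 × 2860 = 829.4 mm.

829.4 mm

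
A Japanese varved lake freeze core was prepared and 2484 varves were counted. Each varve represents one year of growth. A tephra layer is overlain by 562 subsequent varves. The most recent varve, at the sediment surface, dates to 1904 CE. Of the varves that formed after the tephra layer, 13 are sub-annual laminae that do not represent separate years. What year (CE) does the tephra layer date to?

1355 CE

562 varves post-date the tephra layer.
Removing the 13 false varves leaves 562 − 13 = 549 true varves beyond the tephra layer.
1904 − 549 = 1355 CE.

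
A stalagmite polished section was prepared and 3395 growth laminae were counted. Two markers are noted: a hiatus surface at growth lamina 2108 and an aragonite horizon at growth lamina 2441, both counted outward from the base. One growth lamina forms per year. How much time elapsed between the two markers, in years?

Separation: 2441 − 2108 = 333 growth laminae.
At one growth lamina per year, 333 years elapsed between them.

333 years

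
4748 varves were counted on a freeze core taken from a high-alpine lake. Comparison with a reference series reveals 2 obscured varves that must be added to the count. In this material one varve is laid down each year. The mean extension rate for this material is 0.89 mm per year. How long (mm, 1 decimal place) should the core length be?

After corrections the count is 4748 + 2 = 4750 varves.
Predicted length = 0.89 mm/year × 4750 years = 4227.5 mm.

4227.5 mm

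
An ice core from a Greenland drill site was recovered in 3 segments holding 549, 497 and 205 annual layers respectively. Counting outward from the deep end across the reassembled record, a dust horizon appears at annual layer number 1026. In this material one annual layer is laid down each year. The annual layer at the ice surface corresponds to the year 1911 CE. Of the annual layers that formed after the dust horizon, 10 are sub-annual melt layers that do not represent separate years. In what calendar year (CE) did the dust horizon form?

Total annual layers = 549 + 497 + 205 = 1251.
1251 − 1026 = 225 annual layers lie beyond the dust horizon toward the ice surface.
Removing the 10 false annual layers leaves 225 − 10 = 215 true annual layers beyond the dust horizon.
The annual layer at the ice surface is 1911 CE, so the dust horizon dates to 1911 − 215 = 1696 CE.

1696 CE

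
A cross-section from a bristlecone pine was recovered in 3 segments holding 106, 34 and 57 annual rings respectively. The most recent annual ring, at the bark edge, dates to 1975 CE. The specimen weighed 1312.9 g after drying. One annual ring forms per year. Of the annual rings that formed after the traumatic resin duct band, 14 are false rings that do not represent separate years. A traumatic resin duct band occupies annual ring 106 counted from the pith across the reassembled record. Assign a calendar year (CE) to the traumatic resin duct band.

Total annual rings = 106 + 34 + 57 = 197.
Between annual ring 106 and the bark edge there are 197 − 106 = 91 annual rings.
Excluding 14 false annual rings: 91 − 14 = 77.
1975 − 77 = 1898 CE.

1898 CE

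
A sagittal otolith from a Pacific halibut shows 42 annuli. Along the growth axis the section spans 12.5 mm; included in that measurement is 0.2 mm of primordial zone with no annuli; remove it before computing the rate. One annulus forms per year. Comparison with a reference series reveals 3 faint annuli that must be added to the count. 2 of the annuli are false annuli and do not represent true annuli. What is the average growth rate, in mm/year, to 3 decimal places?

After corrections the count is 42 − 2 + 3 = 43 annuli.
Net length = 12.5 − 0.2 = 12.3 mm.
Extension rate ≈ 12.3 / 43 = 0.286 mm/year.

0.286 mm/year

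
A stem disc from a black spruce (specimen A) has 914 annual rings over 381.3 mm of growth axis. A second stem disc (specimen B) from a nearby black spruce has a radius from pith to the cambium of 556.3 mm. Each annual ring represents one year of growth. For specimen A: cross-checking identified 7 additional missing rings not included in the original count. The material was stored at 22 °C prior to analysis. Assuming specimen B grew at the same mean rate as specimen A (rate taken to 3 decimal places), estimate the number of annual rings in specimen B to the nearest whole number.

Specimen A: correcting the raw count gives 914 + 7 = 921 true annual rings.
A: 381.3 mm over 921 years gives 381.3 / 921 ≈ 0.414 mm/year.
For B, 556.3 / 0.414 = 1343.72 years ≈ 1344 annual rings.

1344 annual rings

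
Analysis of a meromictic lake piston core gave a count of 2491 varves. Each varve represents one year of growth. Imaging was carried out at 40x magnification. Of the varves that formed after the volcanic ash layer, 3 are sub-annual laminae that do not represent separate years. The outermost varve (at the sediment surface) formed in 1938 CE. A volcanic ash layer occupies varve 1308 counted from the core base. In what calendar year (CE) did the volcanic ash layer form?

758 CE

The volcanic ash layer sits at varve 1308 from the core base, so 2491 − 1308 = 1183 varves formed after it.
Removing the 3 false varves leaves 1183 − 3 = 1180 true varves beyond the volcanic ash layer.
1938 − 1180 = 758 CE.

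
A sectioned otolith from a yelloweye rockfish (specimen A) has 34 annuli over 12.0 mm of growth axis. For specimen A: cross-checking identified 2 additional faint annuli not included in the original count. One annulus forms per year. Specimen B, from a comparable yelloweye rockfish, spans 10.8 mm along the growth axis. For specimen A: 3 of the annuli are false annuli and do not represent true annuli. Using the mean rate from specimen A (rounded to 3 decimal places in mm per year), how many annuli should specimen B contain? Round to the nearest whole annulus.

Specimen A: after corrections the count is 34 − 3 + 2 = 33 annuli.
A: Mean rate = 12.0 mm / 33 years ≈ 0.364 mm/year.
For B, 10.8 / 0.364 = 29.67 years ≈ 30 annuli.

30 annuli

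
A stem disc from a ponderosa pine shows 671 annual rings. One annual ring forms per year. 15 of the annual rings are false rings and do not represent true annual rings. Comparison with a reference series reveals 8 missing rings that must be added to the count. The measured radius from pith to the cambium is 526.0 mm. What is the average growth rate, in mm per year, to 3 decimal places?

0.792 mm per year

True annual ring count = 671 − 15 + 8 = 664.
Extension rate ≈ 526.0 / 664 = 0.792 mm per year.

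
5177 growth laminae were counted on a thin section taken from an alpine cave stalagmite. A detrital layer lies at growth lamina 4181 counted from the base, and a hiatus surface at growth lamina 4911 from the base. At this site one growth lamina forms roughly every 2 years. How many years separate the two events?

Separation: 4911 − 4181 = 730 growth laminae.
Multiplying by 2 years per growth lamina: 730 × 2 = 1460 years.

1460 yr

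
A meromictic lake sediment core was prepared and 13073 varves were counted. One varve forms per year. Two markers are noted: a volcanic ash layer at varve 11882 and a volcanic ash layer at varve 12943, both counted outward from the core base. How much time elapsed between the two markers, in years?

1061 years

12943 − 11882 = 1061 varves lie between the two events.
That is 1061 years at one varve per year.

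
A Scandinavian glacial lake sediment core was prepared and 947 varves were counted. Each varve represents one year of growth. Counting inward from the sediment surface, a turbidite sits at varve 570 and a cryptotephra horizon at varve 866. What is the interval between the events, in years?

296 yr

866 − 570 = 296 varves lie between the two events.
One varve per year makes the interval 296 years.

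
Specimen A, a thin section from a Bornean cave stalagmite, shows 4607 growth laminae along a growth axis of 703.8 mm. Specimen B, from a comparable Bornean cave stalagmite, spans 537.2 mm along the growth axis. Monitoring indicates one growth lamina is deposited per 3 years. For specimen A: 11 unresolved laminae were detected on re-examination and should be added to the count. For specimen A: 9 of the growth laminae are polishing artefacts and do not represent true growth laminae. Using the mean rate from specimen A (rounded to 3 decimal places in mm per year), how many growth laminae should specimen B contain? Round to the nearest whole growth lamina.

Specimen A: adjusted count: 4607 − 9 + 11 = 4609 growth laminae.
Specimen A: multiplying by 3 years per growth lamina: 4609 × 3 = 13827 years.
A: 703.8 mm over 13827 years gives 703.8 / 13827 ≈ 0.051 mm/year.
Specimen B: 537.2 mm / 0.051 mm per year = 10533.33 years; at 3 years per growth lamina that is 10533.33 / 3 ≈ 3511 growth laminae.

3511 growth laminae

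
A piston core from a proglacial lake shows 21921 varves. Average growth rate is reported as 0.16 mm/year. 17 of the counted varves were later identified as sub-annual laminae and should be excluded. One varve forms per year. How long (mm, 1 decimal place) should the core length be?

3504.6 mm

Correcting the raw count gives 21921 − 17 = 21904 true varves.
Predicted length = 0.16 mm/year × 21904 years = 3504.6 mm.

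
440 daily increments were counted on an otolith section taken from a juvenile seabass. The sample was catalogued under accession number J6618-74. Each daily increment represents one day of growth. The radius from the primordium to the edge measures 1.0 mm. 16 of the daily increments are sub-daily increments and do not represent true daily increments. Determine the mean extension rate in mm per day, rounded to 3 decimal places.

0.002 mm per day

Adjusted count: 440 − 16 = 424 daily increments.
Mean rate = 1.0 mm / 424 days ≈ 0.002 mm per day.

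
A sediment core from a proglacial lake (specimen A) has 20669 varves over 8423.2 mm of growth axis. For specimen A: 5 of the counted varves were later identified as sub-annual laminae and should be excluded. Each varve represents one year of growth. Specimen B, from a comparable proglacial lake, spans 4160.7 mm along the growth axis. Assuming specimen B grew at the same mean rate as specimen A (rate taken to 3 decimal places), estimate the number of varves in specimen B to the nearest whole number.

Specimen A: true varve count = 20669 − 5 = 20664.
A: Extension rate ≈ 8423.2 / 20664 = 0.408 mm/yr.
B spans 4160.7 / 0.408 = 10197.79 years ≈ 10198 varves.

10198 varves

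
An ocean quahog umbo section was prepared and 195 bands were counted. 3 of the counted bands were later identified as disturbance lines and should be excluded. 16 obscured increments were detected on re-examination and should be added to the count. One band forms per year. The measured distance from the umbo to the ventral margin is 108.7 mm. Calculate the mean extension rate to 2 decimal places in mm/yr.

0.52 mm/yr

After corrections the count is 195 − 3 + 16 = 208 bands.
Extension rate ≈ 108.7 / 208 = 0.52 mm/yr.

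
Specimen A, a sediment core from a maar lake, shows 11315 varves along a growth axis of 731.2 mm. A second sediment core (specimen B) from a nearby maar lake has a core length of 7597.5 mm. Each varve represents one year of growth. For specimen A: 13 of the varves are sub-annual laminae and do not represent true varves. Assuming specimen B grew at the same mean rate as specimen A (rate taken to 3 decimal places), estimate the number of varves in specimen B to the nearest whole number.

Specimen A: true varve count = 11315 − 13 = 11302.
A: Mean rate = 731.2 mm / 11302 years ≈ 0.065 mm/year.
For B, 7597.5 / 0.065 = 116884.62 years ≈ 116885 varves.

116885 varves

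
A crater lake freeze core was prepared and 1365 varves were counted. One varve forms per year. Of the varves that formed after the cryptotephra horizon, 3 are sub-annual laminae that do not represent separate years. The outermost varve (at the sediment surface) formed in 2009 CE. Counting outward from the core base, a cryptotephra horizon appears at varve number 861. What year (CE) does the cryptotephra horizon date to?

1508 CE

1365 − 861 = 504 varves lie beyond the cryptotephra horizon toward the sediment surface.
504 − 3 false = 501 true varves after the cryptotephra horizon.
2009 − 501 = 1508 CE.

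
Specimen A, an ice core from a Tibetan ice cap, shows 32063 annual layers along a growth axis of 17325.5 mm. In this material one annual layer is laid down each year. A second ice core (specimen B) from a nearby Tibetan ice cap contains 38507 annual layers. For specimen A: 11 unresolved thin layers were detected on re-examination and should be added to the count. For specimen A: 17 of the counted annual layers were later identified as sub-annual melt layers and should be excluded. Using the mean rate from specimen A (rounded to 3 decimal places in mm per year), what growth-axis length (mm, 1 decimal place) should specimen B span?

20793.8 mm

Specimen A: after corrections the count is 32063 − 17 + 11 = 32057 annual layers.
A: Extension rate ≈ 17325.5 / 32057 = 0.540 mm per year.
B's length ≈ 0.540 × 38507 = 20793.8 mm.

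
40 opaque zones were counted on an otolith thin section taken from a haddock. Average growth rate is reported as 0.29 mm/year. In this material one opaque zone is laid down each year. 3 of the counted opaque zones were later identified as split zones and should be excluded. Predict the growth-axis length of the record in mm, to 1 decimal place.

True opaque zone count = 40 − 3 = 37.
Length ≈ 0.29 × 37 = 10.7 mm.

10.7 mm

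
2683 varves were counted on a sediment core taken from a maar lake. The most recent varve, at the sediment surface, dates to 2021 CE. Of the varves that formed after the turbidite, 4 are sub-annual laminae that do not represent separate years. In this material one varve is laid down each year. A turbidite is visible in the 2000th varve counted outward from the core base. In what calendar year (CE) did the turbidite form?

Between varve 2000 and the sediment surface there are 2683 − 2000 = 683 varves.
Removing the 4 false varves leaves 683 − 4 = 679 true varves beyond the turbidite.
Counting back 679 years from 2021 CE places the turbidite in 2021 − 679 = 1342 CE.

1342 CE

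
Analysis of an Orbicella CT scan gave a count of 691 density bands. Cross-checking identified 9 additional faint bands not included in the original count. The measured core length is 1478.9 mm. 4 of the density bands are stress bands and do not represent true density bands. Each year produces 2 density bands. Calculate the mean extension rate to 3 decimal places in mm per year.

4.250 mm per year

Correcting the raw count gives 691 − 4 + 9 = 696 true density bands.
With 2 density bands per year, 696 / 2 = 348 years.
Mean rate = 1478.9 mm / 348 years ≈ 4.250 mm per year.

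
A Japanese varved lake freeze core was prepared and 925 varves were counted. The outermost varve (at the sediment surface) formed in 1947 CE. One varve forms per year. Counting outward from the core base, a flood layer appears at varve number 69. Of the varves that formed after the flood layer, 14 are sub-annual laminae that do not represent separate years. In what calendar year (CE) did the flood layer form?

1105 CE

Between varve 69 and the sediment surface there are 925 − 69 = 856 varves.
Excluding 14 false varves: 856 − 14 = 842.
Counting back 842 years from 1947 CE places the flood layer in 1947 − 842 = 1105 CE.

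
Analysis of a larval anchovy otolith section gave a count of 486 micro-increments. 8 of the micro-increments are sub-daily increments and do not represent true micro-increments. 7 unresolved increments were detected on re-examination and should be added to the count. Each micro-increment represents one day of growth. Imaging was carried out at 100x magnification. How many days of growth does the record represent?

True micro-increment count = 486 − 8 + 7 = 485.
With a one-to-one micro-increment periodicity this is 485 days.

485 d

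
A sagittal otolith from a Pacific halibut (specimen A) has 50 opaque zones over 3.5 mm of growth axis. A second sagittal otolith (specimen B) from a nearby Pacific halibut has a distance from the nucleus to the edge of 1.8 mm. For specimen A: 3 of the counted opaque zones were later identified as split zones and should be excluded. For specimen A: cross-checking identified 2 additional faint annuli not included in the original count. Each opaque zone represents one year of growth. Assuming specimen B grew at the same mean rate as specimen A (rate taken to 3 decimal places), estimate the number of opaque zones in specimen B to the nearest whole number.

25 opaque zones

Specimen A: adjusted count: 50 − 3 + 2 = 49 opaque zones.
A: Mean rate = 3.5 mm / 49 years ≈ 0.071 mm/year.
B spans 1.8 / 0.071 = 25.35 years ≈ 25 opaque zones.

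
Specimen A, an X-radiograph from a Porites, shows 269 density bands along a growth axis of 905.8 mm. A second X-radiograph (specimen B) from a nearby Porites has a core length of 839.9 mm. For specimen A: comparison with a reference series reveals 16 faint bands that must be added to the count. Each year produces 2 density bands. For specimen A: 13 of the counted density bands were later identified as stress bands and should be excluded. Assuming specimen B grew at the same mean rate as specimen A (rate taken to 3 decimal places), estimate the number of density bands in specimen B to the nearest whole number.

Specimen A: correcting the raw count gives 269 − 13 + 16 = 272 true density bands.
Specimen A: with 2 density bands per year, 272 / 2 = 136 years.
A: Mean rate = 905.8 mm / 136 years ≈ 6.660 mm/year.
For B, 839.9 / 6.660 = 126.11 years; at 2 density bands per year that is 126.11 × 2 ≈ 252 density bands.

252 density bands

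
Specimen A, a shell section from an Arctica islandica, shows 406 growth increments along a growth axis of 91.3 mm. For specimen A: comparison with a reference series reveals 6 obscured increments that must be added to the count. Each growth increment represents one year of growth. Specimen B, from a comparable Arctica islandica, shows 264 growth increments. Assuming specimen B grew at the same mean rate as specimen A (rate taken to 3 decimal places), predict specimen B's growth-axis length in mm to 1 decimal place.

Specimen A: true growth increment count = 406 + 6 = 412.
A: 91.3 mm over 412 years gives 91.3 / 412 ≈ 0.222 mm/year.
Length of B = 0.222 × 264 = 58.6 mm.

58.6 mm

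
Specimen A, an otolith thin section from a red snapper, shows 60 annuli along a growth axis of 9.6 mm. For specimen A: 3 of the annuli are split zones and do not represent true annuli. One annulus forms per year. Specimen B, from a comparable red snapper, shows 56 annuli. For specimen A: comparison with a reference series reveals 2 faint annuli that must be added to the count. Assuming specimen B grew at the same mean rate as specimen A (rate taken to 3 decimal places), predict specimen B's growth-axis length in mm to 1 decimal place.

9.1 mm

Specimen A: true annulus count = 60 − 3 + 2 = 59.
A: Extension rate ≈ 9.6 / 59 = 0.163 mm/year.
Length of B = 0.163 × 56 = 9.1 mm.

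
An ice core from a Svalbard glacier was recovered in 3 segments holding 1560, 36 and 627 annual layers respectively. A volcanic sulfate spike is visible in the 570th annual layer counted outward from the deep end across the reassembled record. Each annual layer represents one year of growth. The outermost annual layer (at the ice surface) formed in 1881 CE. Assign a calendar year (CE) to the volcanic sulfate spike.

228 CE

Total annual layers = 1560 + 36 + 627 = 2223.
The volcanic sulfate spike sits at annual layer 570 from the deep end, so 2223 − 570 = 1653 annual layers formed after it.
1881 − 1653 = 228 CE.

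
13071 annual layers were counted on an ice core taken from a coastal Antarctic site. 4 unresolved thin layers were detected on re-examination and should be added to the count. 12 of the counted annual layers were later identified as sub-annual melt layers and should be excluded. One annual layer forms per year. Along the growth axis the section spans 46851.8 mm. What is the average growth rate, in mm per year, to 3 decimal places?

3.587 mm per year

After corrections the count is 13071 − 12 + 4 = 13063 annual layers.
Extension rate ≈ 46851.8 / 13063 = 3.587 mm per year.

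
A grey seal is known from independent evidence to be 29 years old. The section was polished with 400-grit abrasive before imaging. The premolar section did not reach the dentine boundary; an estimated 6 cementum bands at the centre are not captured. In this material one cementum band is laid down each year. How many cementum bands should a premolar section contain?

One cementum band per year gives 29 cementum bands over 29 years.
Subtracting the 6 cementum bands not captured gives 29 − 6 = 23 cementum bands in the record.

23 cementum bands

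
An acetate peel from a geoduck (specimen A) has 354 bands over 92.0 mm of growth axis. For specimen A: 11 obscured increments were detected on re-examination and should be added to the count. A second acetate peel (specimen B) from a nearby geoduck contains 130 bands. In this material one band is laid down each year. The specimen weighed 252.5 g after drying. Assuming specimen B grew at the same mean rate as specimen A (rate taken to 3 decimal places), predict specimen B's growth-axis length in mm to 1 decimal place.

32.8 mm

Specimen A: adjusted count: 354 + 11 = 365 bands.
A: Extension rate ≈ 92.0 / 365 = 0.252 mm/year.
B's length ≈ 0.252 × 130 = 32.8 mm.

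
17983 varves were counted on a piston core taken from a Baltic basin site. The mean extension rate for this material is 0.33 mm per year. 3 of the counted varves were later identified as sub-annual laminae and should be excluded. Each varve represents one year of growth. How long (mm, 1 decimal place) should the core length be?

After corrections the count is 17983 − 3 = 17980 varves.
Predicted length = 0.33 mm/year × 17980 years = 5933.4 mm.

5933.4 mm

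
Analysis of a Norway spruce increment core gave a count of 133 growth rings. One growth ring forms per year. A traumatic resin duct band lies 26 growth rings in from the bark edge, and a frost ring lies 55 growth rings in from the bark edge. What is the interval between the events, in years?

29 yr

Separation: 55 − 26 = 29 growth rings.
At one growth ring per year, 29 years elapsed between them.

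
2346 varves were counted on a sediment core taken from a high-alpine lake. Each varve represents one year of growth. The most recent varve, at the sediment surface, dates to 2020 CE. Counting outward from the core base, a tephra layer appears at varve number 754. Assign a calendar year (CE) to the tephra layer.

The tephra layer sits at varve 754 from the core base, so 2346 − 754 = 1592 varves formed after it.
2020 − 1592 = 428 CE.

428 CE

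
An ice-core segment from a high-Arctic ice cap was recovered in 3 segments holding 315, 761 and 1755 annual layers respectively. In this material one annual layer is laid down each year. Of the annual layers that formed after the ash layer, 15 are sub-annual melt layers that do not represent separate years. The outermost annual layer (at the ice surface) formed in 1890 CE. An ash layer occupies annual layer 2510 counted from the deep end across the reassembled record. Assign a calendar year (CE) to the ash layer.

1584 CE

Total annual layers = 315 + 761 + 1755 = 2831.
Between annual layer 2510 and the ice surface there are 2831 − 2510 = 321 annual layers.
Removing the 15 false annual layers leaves 321 − 15 = 306 true annual layers beyond the ash layer.
1890 − 306 = 1584 CE.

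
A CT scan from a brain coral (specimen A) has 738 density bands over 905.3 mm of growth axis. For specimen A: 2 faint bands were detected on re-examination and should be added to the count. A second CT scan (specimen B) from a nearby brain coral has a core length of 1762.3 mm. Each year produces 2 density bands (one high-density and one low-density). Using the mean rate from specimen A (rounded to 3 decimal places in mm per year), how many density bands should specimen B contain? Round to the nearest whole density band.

1440 density bands

Specimen A: correcting the raw count gives 738 + 2 = 740 true density bands.
Specimen A: 740 density bands at 2 per year is 740 / 2 = 370 years.
A: Mean rate = 905.3 mm / 370 years ≈ 2.447 mm per year.
B spans 1762.3 / 2.447 = 720.19 years; at 2 density bands per year that is 720.19 × 2 ≈ 1440 density bands.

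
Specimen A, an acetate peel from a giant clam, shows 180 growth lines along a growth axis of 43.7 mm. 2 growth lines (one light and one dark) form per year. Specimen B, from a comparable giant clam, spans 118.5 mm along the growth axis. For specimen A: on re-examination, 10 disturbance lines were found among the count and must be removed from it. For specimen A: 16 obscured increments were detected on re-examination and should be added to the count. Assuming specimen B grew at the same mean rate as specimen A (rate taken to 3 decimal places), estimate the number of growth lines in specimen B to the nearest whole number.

Specimen A: correcting the raw count gives 180 − 10 + 16 = 186 true growth lines.
Specimen A: dividing by 2 growth lines per year: 186 / 2 = 93 years.
A: Mean rate = 43.7 mm / 93 years ≈ 0.470 mm per year.
Specimen B: 118.5 mm / 0.470 mm per year = 252.13 years; at 2 growth lines per year that is 252.13 × 2 ≈ 504 growth lines.

504 growth lines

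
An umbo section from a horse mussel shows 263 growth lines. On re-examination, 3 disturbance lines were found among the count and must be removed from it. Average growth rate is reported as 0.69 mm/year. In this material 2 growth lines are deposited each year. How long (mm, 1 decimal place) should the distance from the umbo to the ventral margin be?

Correcting the raw count gives 263 − 3 = 260 true growth lines.
260 growth lines at 2 per year is 260 / 2 = 130 years.
Length ≈ 0.69 × 130 = 89.7 mm.

89.7 mm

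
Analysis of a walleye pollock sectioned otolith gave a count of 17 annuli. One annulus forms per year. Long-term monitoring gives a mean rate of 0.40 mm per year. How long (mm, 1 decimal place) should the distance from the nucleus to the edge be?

6.8 mm

The record spans 17 years at 0.40 mm per year.
17 years at 0.40 mm/year gives 0.40 × 17 = 6.8 mm.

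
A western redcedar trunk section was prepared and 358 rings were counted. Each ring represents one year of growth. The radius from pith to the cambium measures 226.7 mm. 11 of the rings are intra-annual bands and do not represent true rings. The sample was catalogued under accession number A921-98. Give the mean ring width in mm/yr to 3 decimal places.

0.653 mm/yr

After corrections the count is 358 − 11 = 347 rings.
226.7 mm over 347 years gives 226.7 / 347 ≈ 0.653 mm/yr.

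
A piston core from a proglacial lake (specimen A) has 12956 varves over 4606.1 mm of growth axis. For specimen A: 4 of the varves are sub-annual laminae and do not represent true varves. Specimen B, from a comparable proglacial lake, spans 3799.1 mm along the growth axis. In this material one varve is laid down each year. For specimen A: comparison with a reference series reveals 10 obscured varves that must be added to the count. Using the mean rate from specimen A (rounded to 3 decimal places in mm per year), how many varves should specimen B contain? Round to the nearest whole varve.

Specimen A: after corrections the count is 12956 − 4 + 10 = 12962 varves.
A: 4606.1 mm over 12962 years gives 4606.1 / 12962 ≈ 0.355 mm/yr.
For B, 3799.1 / 0.355 = 10701.69 years ≈ 10702 varves.

10702 varves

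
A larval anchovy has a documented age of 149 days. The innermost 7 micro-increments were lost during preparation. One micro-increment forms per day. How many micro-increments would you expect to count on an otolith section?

142 micro-increments

One micro-increment per day gives 149 micro-increments over 149 days.
Less the 7 uncaptured micro-increments: 149 − 7 = 142.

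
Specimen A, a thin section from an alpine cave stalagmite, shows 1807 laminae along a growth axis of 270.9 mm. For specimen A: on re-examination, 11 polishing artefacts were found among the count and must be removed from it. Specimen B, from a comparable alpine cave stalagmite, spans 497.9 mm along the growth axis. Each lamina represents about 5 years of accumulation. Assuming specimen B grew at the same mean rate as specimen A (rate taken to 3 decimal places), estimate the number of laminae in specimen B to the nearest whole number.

3319 laminae

Specimen A: true lamina count = 1807 − 11 = 1796.
Specimen A: 1796 laminae at 5 years each span 1796 × 5 = 8980 years.
A: 270.9 mm over 8980 years gives 270.9 / 8980 ≈ 0.030 mm/year.
B spans 497.9 / 0.030 = 16596.67 years; at 5 years per lamina that is 16596.67 / 5 ≈ 3319 laminae.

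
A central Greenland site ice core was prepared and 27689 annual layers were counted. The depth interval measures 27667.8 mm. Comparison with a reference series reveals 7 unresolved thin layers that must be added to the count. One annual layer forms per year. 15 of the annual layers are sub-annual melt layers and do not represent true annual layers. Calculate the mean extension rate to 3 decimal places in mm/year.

Correcting the raw count gives 27689 − 15 + 7 = 27681 true annual layers.
Extension rate ≈ 27667.8 / 27681 = 1.000 mm/year.

1.000 mm/year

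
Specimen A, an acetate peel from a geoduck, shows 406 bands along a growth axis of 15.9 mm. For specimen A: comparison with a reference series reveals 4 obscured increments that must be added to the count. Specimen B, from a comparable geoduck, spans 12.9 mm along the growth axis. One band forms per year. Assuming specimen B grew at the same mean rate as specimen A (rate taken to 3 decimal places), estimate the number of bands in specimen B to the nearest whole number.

331 bands

Specimen A: adjusted count: 406 + 4 = 410 bands.
A: Mean rate = 15.9 mm / 410 years ≈ 0.039 mm/year.
For B, 12.9 / 0.039 = 330.77 years ≈ 331 bands.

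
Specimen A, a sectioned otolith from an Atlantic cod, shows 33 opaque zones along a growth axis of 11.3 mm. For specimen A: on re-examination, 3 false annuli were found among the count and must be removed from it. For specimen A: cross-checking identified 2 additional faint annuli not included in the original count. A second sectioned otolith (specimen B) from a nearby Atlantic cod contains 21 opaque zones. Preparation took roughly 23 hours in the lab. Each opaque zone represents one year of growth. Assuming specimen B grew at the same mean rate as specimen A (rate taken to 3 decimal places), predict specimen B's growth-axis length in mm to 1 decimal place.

Specimen A: correcting the raw count gives 33 − 3 + 2 = 32 true opaque zones.
A: Mean rate = 11.3 mm / 32 years ≈ 0.353 mm per year.
B's length ≈ 0.353 × 21 = 7.4 mm.

7.4 mm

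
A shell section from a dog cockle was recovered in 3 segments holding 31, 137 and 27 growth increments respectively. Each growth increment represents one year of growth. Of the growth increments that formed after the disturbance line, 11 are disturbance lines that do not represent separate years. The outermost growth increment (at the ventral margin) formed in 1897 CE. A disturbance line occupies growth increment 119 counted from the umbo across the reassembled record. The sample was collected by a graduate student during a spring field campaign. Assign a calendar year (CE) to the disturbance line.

1832 CE

Total growth increments = 31 + 137 + 27 = 195.
195 − 119 = 76 growth increments lie beyond the disturbance line toward the ventral margin.
Excluding 11 false growth increments: 76 − 11 = 65.
Counting back 65 years from 1897 CE places the disturbance line in 1897 − 65 = 1832 CE.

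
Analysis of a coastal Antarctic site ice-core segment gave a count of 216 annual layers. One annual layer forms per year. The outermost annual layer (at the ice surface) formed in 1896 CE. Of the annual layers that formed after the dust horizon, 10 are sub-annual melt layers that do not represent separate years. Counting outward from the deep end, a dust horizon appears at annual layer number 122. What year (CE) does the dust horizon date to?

216 − 122 = 94 annual layers lie beyond the dust horizon toward the ice surface.
Removing the 10 false annual layers leaves 94 − 10 = 84 true annual layers beyond the dust horizon.
1896 − 84 = 1812 CE.

1812 CE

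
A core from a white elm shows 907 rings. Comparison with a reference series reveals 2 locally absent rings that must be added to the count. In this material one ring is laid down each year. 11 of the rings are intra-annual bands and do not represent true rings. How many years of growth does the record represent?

True ring count = 907 − 11 + 2 = 898.
With a one-to-one ring periodicity this is 898 years.

898 years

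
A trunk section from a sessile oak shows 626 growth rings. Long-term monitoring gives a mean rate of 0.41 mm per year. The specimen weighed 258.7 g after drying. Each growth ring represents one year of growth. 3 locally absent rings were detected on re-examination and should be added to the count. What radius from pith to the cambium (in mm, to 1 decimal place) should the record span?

Correcting the raw count gives 626 + 3 = 629 true growth rings.
629 years at 0.41 mm/year gives 0.41 × 629 = 257.9 mm.

257.9 mm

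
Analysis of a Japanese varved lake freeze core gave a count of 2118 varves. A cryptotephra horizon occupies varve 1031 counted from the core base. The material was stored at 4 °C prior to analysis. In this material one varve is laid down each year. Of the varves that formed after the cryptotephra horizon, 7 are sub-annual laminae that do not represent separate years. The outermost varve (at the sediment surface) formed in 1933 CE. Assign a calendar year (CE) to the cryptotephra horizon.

853 CE

The cryptotephra horizon sits at varve 1031 from the core base, so 2118 − 1031 = 1087 varves formed after it.
1087 − 7 false = 1080 true varves after the cryptotephra horizon.
Counting back 1080 years from 1933 CE places the cryptotephra horizon in 1933 − 1080 = 853 CE.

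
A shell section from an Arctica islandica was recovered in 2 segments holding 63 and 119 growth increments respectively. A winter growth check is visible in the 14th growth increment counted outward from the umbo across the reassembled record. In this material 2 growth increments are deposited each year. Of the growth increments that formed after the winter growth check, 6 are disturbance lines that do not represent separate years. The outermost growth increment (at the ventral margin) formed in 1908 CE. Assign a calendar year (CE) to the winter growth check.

Total growth increments = 63 + 119 = 182.
Between growth increment 14 and the ventral margin there are 182 − 14 = 168 growth increments.
Removing the 6 false growth increments leaves 168 − 6 = 162 true growth increments beyond the winter growth check.
162 growth increments at 2 per year is 162 / 2 = 81 years.
The growth increment at the ventral margin is 1908 CE, so the winter growth check dates to 1908 − 81 = 1827 CE.

1827 CE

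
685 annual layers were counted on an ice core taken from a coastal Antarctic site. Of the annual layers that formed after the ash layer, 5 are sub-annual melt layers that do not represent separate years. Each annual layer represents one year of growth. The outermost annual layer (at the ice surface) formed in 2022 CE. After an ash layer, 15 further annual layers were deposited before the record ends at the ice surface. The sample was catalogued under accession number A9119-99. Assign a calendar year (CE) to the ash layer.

2012 CE

There are 15 annual layers younger than the ash layer.
15 − 5 false = 10 true annual layers after the ash layer.
The annual layer at the ice surface is 2022 CE, so the ash layer dates to 2022 − 10 = 2012 CE.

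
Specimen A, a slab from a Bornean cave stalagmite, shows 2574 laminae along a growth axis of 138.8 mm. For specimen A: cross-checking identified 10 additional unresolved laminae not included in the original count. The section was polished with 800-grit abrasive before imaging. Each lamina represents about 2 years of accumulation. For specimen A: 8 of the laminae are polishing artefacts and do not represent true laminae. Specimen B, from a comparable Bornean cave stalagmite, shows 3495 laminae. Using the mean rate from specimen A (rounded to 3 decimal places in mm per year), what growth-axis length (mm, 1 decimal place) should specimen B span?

188.7 mm

Specimen A: after corrections the count is 2574 − 8 + 10 = 2576 laminae.
Specimen A: 2576 laminae at 2 years each span 2576 × 2 = 5152 years.
A: 138.8 mm over 5152 years gives 138.8 / 5152 ≈ 0.027 mm per year.
Specimen B: at 2 years per lamina, 3495 × 2 = 6990 years. Length of B = 0.027 × 6990 = 188.7 mm.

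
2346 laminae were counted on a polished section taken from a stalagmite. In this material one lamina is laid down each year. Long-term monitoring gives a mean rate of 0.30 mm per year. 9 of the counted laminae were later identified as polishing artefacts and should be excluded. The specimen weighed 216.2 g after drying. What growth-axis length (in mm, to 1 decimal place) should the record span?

After corrections the count is 2346 − 9 = 2337 laminae.
Predicted length = 0.30 mm/year × 2337 years = 701.1 mm.

701.1 mm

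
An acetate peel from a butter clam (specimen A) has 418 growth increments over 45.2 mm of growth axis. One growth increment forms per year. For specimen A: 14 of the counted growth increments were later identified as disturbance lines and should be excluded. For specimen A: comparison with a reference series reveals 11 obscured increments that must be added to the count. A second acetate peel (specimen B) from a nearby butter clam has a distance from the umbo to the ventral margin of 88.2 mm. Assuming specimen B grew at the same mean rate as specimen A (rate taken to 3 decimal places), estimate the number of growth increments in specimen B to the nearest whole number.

Specimen A: after corrections the count is 418 − 14 + 11 = 415 growth increments.
A: 45.2 mm over 415 years gives 45.2 / 415 ≈ 0.109 mm/year.
For B, 88.2 / 0.109 = 809.17 years ≈ 809 growth increments.

809 growth increments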